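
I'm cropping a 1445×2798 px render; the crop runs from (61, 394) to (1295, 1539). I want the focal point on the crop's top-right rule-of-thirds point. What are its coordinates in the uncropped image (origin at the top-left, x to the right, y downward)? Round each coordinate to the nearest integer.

Crop width = 1295 − 61 = 1234 px; one third is 411.33 px.
Crop height = 1539 − 394 = 1145 px; one third is 381.67 px.
The top-right point is two-thirds across and one-third down within the crop:
x = 61 + 2 × 411.33 ≈ 884; y = 394 + 1 × 381.67 ≈ 776.

x = 884 px, y = 776 px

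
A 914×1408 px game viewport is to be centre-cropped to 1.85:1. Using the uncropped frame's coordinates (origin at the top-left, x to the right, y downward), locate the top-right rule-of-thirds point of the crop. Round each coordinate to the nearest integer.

x = 609 px, y = 622 px

914/1408 < 1.85/1, so the 1.85:1 crop keeps the full width 914 and trims height to 914 × 1/1.85 = 494.05 px.
Top offset = (1408 − 494.05)/2 = 456.97 px; left offset = 0.
Top-right is two-thirds across and one-third down within the crop:
x = 0.00 + 2 × 914.00/3 ≈ 609; y = 456.97 + 1 × 494.05/3 ≈ 622.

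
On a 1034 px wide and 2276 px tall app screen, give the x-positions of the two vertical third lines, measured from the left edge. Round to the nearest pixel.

x = 345 px and x = 689 px

1034 / 3 = 344.67, so the vertical lines sit at one and two thirds of 1034.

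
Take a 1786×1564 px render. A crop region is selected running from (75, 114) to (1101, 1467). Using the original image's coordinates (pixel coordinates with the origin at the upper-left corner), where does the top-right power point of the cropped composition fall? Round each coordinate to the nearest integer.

(759, 565)

Crop width = 1101 − 75 = 1026 px; one third is 342.00 px.
Crop height = 1467 − 114 = 1353 px; one third is 451.00 px.
The top-right point is two-thirds across and one-third down within the crop:
x = 75 + 2 × 342.00 ≈ 759; y = 114 + 1 × 451.00 ≈ 565.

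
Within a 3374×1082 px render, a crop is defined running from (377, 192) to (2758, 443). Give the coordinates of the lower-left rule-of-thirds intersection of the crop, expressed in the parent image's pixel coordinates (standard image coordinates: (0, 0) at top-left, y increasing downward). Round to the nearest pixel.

Crop width = 2758 − 377 = 2381 px; one third is 793.67 px.
Crop height = 443 − 192 = 251 px; one third is 83.67 px.
The lower-left point is one-third across and two-thirds down within the crop:
x = 377 + 1 × 793.67 ≈ 1171; y = 192 + 2 × 83.67 ≈ 359.

x = 1171 px, y = 359 px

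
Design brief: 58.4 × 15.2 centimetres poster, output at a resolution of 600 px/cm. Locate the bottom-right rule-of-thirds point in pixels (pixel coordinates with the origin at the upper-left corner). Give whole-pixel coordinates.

x = 23360 px, y = 6080 px

In pixels the canvas is 58.4 × 600 = 35040 wide and 15.2 × 600 = 9120 tall.
The bottom-right point is two-thirds across and two-thirds down:
x = 2 × 35040/3 ≈ 23360; y = 2 × 9120/3 ≈ 6080.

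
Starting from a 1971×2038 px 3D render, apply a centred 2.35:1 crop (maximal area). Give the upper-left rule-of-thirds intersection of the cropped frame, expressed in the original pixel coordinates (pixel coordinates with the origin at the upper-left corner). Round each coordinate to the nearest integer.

1971/2038 < 2.35/1, so the 2.35:1 crop keeps the full width 1971 and trims height to 1971 × 1/2.35 = 838.72 px.
Top offset = (2038 − 838.72)/2 = 599.64 px; left offset = 0.
Upper-left is one-third across and one-third down within the crop:
x = 0.00 + 1 × 1971.00/3 ≈ 657; y = 599.64 + 1 × 838.72/3 ≈ 879.

(657, 879)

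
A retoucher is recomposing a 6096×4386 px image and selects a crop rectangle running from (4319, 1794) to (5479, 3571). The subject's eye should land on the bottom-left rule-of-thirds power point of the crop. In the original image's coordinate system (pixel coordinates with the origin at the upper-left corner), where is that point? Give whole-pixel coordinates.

x = 4706 px, y = 2979 px

Crop width = 5479 − 4319 = 1160 px; one third is 386.67 px.
Crop height = 3571 − 1794 = 1777 px; one third is 592.33 px.
The bottom-left point is one-third across and two-thirds down within the crop:
x = 4319 + 1 × 386.67 ≈ 4706; y = 1794 + 2 × 592.33 ≈ 2979.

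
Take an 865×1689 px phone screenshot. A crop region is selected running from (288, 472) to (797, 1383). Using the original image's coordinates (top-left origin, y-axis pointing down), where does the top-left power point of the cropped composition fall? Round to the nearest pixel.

x = 458 px, y = 776 px

Crop width = 797 − 288 = 509 px; one third is 169.67 px.
Crop height = 1383 − 472 = 911 px; one third is 303.67 px.
The top-left point is one-third across and one-third down within the crop:
x = 288 + 1 × 169.67 ≈ 458; y = 472 + 1 × 303.67 ≈ 776.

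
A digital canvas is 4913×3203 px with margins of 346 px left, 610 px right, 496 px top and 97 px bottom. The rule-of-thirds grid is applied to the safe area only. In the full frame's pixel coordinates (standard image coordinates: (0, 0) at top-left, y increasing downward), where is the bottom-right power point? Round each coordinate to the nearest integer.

x = 2984 px, y = 2236 px

Content width = 4913 − 346 − 610 = 3957 px; content height = 3203 − 496 − 97 = 2610 px.
Bottom-right is two-thirds across and two-thirds down within the safe area.
x = 346 + 2 × 3957/3 = 346 + 2638.00 ≈ 2984
y = 496 + 2 × 2610/3 = 496 + 1740.00 ≈ 2236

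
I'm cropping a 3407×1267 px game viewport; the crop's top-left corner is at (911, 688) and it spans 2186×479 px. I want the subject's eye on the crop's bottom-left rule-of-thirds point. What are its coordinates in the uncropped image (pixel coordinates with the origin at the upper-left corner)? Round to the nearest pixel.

One third of the crop width 2186 is 728.67 px.
One third of the crop height 479 is 159.67 px.
The bottom-left point is one-third across and two-thirds down within the crop:
x = 911 + 1 × 728.67 ≈ 1640; y = 688 + 2 × 159.67 ≈ 1007.

x = 1640 px, y = 1007 px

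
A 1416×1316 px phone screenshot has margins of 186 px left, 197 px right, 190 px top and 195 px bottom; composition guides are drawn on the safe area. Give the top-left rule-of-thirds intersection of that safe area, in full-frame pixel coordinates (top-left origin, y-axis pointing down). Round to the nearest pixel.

x = 530 px, y = 500 px

Content width = 1416 − 186 − 197 = 1033 px; content height = 1316 − 190 − 195 = 931 px.
Top-left is one-third across and one-third down within the safe area.
x = 186 + 1 × 1033/3 = 186 + 344.33 ≈ 530
y = 190 + 1 × 931/3 = 190 + 310.33 ≈ 500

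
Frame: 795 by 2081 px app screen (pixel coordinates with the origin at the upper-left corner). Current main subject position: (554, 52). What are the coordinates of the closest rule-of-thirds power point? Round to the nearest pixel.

Third lines: x ∈ {265, 530}, y ∈ {694, 1387}.
554 is closer to x = 530; 52 is closer to y = 694.
So the nearest intersection is the upper-right power point.

x = 530 px, y = 694 px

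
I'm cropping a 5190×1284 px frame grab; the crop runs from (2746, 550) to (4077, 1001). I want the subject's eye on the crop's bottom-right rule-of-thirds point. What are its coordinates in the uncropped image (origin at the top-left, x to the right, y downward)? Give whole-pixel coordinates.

Crop width = 4077 − 2746 = 1331 px; one third is 443.67 px.
Crop height = 1001 − 550 = 451 px; one third is 150.33 px.
The bottom-right point is two-thirds across and two-thirds down within the crop:
x = 2746 + 2 × 443.67 ≈ 3633; y = 550 + 2 × 150.33 ≈ 851.

(3633, 851)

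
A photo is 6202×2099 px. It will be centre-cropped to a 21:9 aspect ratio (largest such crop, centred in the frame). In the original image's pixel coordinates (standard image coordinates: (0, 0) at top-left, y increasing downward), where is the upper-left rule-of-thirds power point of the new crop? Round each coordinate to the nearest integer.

(2285, 700)

6202/2099 > 21/9, so the 21:9 crop keeps the full height 2099 and trims width to 2099 × 21/9 = 4897.67 px.
Left offset = (6202 − 4897.67)/2 = 652.17 px; top offset = 0.
Upper-left is one-third across and one-third down within the crop:
x = 652.17 + 1 × 4897.67/3 ≈ 2285; y = 0.00 + 1 × 2099.00/3 ≈ 700.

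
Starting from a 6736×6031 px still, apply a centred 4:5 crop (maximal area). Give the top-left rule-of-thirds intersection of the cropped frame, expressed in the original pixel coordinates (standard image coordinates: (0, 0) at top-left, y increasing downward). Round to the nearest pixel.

6736/6031 > 4/5, so the 4:5 crop keeps the full height 6031 and trims width to 6031 × 4/5 = 4824.80 px.
Left offset = (6736 − 4824.80)/2 = 955.60 px; top offset = 0.
Top-left is one-third across and one-third down within the crop:
x = 955.60 + 1 × 4824.80/3 ≈ 2564; y = 0.00 + 1 × 6031.00/3 ≈ 2010.

(2564, 2010)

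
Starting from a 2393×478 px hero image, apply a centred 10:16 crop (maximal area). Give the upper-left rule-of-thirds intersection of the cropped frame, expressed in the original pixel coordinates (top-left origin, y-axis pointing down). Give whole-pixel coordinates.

(1147, 159)

2393/478 > 10/16, so the 10:16 crop keeps the full height 478 and trims width to 478 × 10/16 = 298.75 px.
Left offset = (2393 − 298.75)/2 = 1047.12 px; top offset = 0.
Upper-left is one-third across and one-third down within the crop:
x = 1047.12 + 1 × 298.75/3 ≈ 1147; y = 0.00 + 1 × 478.00/3 ≈ 159.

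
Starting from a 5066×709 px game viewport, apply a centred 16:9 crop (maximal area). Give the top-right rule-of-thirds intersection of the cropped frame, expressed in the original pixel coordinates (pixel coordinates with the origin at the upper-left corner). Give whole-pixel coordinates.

5066/709 > 16/9, so the 16:9 crop keeps the full height 709 and trims width to 709 × 16/9 = 1260.44 px.
Left offset = (5066 − 1260.44)/2 = 1902.78 px; top offset = 0.
Top-right is two-thirds across and one-third down within the crop:
x = 1902.78 + 2 × 1260.44/3 ≈ 2743; y = 0.00 + 1 × 709.00/3 ≈ 236.

x = 2743 px, y = 236 px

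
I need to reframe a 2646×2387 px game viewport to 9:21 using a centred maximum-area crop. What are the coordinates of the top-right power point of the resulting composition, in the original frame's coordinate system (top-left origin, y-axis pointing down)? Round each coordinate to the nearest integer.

(1494, 796)

2646/2387 > 9/21, so the 9:21 crop keeps the full height 2387 and trims width to 2387 × 9/21 = 1023.00 px.
Left offset = (2646 − 1023.00)/2 = 811.50 px; top offset = 0.
Top-right is two-thirds across and one-third down within the crop:
x = 811.50 + 2 × 1023.00/3 ≈ 1494; y = 0.00 + 1 × 2387.00/3 ≈ 796.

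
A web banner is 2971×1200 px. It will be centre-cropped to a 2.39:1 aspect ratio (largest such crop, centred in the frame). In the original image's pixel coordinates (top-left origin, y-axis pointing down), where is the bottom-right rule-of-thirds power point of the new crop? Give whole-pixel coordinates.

x = 1964 px, y = 800 px

2971/1200 > 2.39/1, so the 2.39:1 crop keeps the full height 1200 and trims width to 1200 × 2.39/1 = 2868.00 px.
Left offset = (2971 − 2868.00)/2 = 51.50 px; top offset = 0.
Bottom-right is two-thirds across and two-thirds down within the crop:
x = 51.50 + 2 × 2868.00/3 ≈ 1964; y = 0.00 + 2 × 1200.00/3 ≈ 800.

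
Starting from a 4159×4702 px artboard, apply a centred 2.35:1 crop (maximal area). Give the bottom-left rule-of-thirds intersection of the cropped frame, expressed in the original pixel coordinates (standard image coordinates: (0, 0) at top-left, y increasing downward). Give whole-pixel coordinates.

x = 1386 px, y = 2646 px

4159/4702 < 2.35/1, so the 2.35:1 crop keeps the full width 4159 and trims height to 4159 × 1/2.35 = 1769.79 px.
Top offset = (4702 − 1769.79)/2 = 1466.11 px; left offset = 0.
Bottom-left is one-third across and two-thirds down within the crop:
x = 0.00 + 1 × 4159.00/3 ≈ 1386; y = 1466.11 + 2 × 1769.79/3 ≈ 2646.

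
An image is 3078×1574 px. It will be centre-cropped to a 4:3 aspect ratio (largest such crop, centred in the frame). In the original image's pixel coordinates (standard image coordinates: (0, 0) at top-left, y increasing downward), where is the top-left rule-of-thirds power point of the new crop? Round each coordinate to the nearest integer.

x = 1189 px, y = 525 px

3078/1574 > 4/3, so the 4:3 crop keeps the full height 1574 and trims width to 1574 × 4/3 = 2098.67 px.
Left offset = (3078 − 2098.67)/2 = 489.67 px; top offset = 0.
Top-left is one-third across and one-third down within the crop:
x = 489.67 + 1 × 2098.67/3 ≈ 1189; y = 0.00 + 1 × 1574.00/3 ≈ 525.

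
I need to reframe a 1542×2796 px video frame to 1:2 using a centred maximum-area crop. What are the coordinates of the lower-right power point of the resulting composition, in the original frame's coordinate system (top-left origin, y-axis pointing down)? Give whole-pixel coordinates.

1542/2796 > 1/2, so the 1:2 crop keeps the full height 2796 and trims width to 2796 × 1/2 = 1398.00 px.
Left offset = (1542 − 1398.00)/2 = 72.00 px; top offset = 0.
Lower-right is two-thirds across and two-thirds down within the crop:
x = 72.00 + 2 × 1398.00/3 ≈ 1004; y = 0.00 + 2 × 2796.00/3 ≈ 1864.

x = 1004 px, y = 1864 px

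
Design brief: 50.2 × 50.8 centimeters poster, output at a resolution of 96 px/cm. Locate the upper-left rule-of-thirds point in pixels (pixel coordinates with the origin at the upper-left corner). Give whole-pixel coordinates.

In pixels the canvas is 50.2 × 96 = 4819.2 wide and 50.8 × 96 = 4876.8 tall.
The upper-left point is one-third across and one-third down:
x = 1 × 4819.2/3 ≈ 1606; y = 1 × 4876.8/3 ≈ 1626.

x = 1606 px, y = 1626 px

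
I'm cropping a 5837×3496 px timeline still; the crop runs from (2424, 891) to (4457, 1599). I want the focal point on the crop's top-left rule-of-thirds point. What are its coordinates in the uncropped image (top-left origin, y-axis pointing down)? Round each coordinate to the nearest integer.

Crop width = 4457 − 2424 = 2033 px; one third is 677.67 px.
Crop height = 1599 − 891 = 708 px; one third is 236.00 px.
The top-left point is one-third across and one-third down within the crop:
x = 2424 + 1 × 677.67 ≈ 3102; y = 891 + 1 × 236.00 ≈ 1127.

(3102, 1127)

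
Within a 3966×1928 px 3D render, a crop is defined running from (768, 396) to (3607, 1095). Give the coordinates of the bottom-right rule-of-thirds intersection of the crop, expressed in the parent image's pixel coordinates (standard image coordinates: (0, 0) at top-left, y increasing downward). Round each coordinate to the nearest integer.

Crop width = 3607 − 768 = 2839 px; one third is 946.33 px.
Crop height = 1095 − 396 = 699 px; one third is 233.00 px.
The bottom-right point is two-thirds across and two-thirds down within the crop:
x = 768 + 2 × 946.33 ≈ 2661; y = 396 + 2 × 233.00 ≈ 862.

(2661, 862)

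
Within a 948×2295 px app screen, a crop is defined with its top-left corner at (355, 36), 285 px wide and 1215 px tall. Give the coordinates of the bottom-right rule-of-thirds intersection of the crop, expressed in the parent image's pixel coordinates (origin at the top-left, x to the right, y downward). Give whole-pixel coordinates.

One third of the crop width 285 is 95.00 px.
One third of the crop height 1215 is 405.00 px.
The bottom-right point is two-thirds across and two-thirds down within the crop:
x = 355 + 2 × 95.00 ≈ 545; y = 36 + 2 × 405.00 ≈ 846.

x = 545 px, y = 846 px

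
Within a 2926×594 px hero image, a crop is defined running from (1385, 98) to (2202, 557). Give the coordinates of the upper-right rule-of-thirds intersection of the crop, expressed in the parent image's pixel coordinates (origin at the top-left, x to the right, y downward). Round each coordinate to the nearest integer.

(1930, 251)

Crop width = 2202 − 1385 = 817 px; one third is 272.33 px.
Crop height = 557 − 98 = 459 px; one third is 153.00 px.
The upper-right point is two-thirds across and one-third down within the crop:
x = 1385 + 2 × 272.33 ≈ 1930; y = 98 + 1 × 153.00 ≈ 251.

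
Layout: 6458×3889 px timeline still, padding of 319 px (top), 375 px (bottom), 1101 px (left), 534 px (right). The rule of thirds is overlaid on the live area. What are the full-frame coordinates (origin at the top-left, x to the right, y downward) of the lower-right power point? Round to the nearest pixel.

Content width = 6458 − 1101 − 534 = 4823 px; content height = 3889 − 319 − 375 = 3195 px.
Lower-right is two-thirds across and two-thirds down within the live area.
x = 1101 + 2 × 4823/3 = 1101 + 3215.33 ≈ 4316
y = 319 + 2 × 3195/3 = 319 + 2130.00 ≈ 2449

x = 4316 px, y = 2449 px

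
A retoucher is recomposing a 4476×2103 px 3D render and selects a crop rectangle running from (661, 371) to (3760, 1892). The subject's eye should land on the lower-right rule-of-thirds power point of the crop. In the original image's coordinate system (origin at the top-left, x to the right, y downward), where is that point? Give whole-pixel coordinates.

x = 2727 px, y = 1385 px

Crop width = 3760 − 661 = 3099 px; one third is 1033.00 px.
Crop height = 1892 − 371 = 1521 px; one third is 507.00 px.
The lower-right point is two-thirds across and two-thirds down within the crop:
x = 661 + 2 × 1033.00 ≈ 2727; y = 371 + 2 × 507.00 ≈ 1385.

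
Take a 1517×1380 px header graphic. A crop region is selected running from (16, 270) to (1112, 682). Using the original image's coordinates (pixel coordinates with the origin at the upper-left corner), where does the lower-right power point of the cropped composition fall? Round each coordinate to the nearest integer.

Crop width = 1112 − 16 = 1096 px; one third is 365.33 px.
Crop height = 682 − 270 = 412 px; one third is 137.33 px.
The lower-right point is two-thirds across and two-thirds down within the crop:
x = 16 + 2 × 365.33 ≈ 747; y = 270 + 2 × 137.33 ≈ 545.

(747, 545)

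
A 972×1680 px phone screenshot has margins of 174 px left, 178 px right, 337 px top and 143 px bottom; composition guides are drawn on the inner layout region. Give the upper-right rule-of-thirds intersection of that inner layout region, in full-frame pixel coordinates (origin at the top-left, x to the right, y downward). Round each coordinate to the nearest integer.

x = 587 px, y = 737 px

Content width = 972 − 174 − 178 = 620 px; content height = 1680 − 337 − 143 = 1200 px.
Upper-right is two-thirds across and one-third down within the inner layout region.
x = 174 + 2 × 620/3 = 174 + 413.33 ≈ 587
y = 337 + 1 × 1200/3 = 337 + 400.00 ≈ 737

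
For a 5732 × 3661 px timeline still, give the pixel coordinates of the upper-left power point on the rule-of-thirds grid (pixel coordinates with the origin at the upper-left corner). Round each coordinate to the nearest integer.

The upper-left point sits one-third of the way across and one-third of the way down.
x = 1 × 5732/3 ≈ 1911; y = 1 × 3661/3 ≈ 1220.

x = 1911 px, y = 1220 px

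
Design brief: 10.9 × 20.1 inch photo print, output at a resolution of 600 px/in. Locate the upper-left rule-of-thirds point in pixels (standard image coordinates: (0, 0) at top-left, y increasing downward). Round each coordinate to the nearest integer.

In pixels the canvas is 10.9 × 600 = 6540 wide and 20.1 × 600 = 12060 tall.
The upper-left point is one-third across and one-third down:
x = 1 × 6540/3 ≈ 2180; y = 1 × 12060/3 ≈ 4020.

(2180, 4020)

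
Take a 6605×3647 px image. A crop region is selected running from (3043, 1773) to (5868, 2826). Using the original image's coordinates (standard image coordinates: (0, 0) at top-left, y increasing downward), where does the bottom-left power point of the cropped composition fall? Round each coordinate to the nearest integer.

Crop width = 5868 − 3043 = 2825 px; one third is 941.67 px.
Crop height = 2826 − 1773 = 1053 px; one third is 351.00 px.
The bottom-left point is one-third across and two-thirds down within the crop:
x = 3043 + 1 × 941.67 ≈ 3985; y = 1773 + 2 × 351.00 ≈ 2475.

(3985, 2475)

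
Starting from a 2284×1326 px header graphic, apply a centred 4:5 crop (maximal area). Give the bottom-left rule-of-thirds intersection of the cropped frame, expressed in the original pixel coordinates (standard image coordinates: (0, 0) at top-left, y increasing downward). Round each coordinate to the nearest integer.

2284/1326 > 4/5, so the 4:5 crop keeps the full height 1326 and trims width to 1326 × 4/5 = 1060.80 px.
Left offset = (2284 − 1060.80)/2 = 611.60 px; top offset = 0.
Bottom-left is one-third across and two-thirds down within the crop:
x = 611.60 + 1 × 1060.80/3 ≈ 965; y = 0.00 + 2 × 1326.00/3 ≈ 884.

x = 965 px, y = 884 px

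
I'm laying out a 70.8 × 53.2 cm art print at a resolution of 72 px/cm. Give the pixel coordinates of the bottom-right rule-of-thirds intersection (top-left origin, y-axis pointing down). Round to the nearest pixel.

(3398, 2554)

In pixels the canvas is 70.8 × 72 = 5097.6 wide and 53.2 × 72 = 3830.4 tall.
The bottom-right point is two-thirds across and two-thirds down:
x = 2 × 5097.6/3 ≈ 3398; y = 2 × 3830.4/3 ≈ 2554.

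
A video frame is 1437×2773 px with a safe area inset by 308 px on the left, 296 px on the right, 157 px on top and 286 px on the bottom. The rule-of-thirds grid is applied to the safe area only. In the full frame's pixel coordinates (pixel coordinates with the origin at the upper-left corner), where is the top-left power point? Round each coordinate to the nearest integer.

x = 586 px, y = 934 px

Content width = 1437 − 308 − 296 = 833 px; content height = 2773 − 157 − 286 = 2330 px.
Top-left is one-third across and one-third down within the safe area.
x = 308 + 1 × 833/3 = 308 + 277.67 ≈ 586
y = 157 + 1 × 2330/3 = 157 + 776.67 ≈ 934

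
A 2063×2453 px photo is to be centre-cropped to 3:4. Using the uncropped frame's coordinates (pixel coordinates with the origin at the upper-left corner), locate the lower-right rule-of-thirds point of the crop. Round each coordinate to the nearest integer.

2063/2453 > 3/4, so the 3:4 crop keeps the full height 2453 and trims width to 2453 × 3/4 = 1839.75 px.
Left offset = (2063 − 1839.75)/2 = 111.62 px; top offset = 0.
Lower-right is two-thirds across and two-thirds down within the crop:
x = 111.62 + 2 × 1839.75/3 ≈ 1338; y = 0.00 + 2 × 2453.00/3 ≈ 1635.

x = 1338 px, y = 1635 px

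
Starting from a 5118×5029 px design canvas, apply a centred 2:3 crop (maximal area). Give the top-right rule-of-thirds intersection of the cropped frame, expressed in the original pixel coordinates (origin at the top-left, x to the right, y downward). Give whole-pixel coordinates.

5118/5029 > 2/3, so the 2:3 crop keeps the full height 5029 and trims width to 5029 × 2/3 = 3352.67 px.
Left offset = (5118 − 3352.67)/2 = 882.67 px; top offset = 0.
Top-right is two-thirds across and one-third down within the crop:
x = 882.67 + 2 × 3352.67/3 ≈ 3118; y = 0.00 + 1 × 5029.00/3 ≈ 1676.

x = 3118 px, y = 1676 px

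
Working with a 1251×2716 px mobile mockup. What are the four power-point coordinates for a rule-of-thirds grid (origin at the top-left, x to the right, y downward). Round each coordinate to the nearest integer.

One third of 1251 is 417; one third of 2716 is 905.33.
Vertical third lines at x = 417 and x = 834; horizontal third lines at y = 905 and y = 1811.

(417, 905), (834, 905), (417, 1811), (834, 1811)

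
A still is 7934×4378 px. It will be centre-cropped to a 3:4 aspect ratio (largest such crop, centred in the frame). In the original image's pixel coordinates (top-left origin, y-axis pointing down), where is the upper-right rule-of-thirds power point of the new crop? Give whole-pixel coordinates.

x = 4514 px, y = 1459 px

7934/4378 > 3/4, so the 3:4 crop keeps the full height 4378 and trims width to 4378 × 3/4 = 3283.50 px.
Left offset = (7934 − 3283.50)/2 = 2325.25 px; top offset = 0.
Upper-right is two-thirds across and one-third down within the crop:
x = 2325.25 + 2 × 3283.50/3 ≈ 4514; y = 0.00 + 1 × 4378.00/3 ≈ 1459.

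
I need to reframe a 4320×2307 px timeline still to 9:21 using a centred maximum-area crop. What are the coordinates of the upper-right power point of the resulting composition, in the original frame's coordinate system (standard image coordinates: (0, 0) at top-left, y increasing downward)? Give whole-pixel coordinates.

4320/2307 > 9/21, so the 9:21 crop keeps the full height 2307 and trims width to 2307 × 9/21 = 988.71 px.
Left offset = (4320 − 988.71)/2 = 1665.64 px; top offset = 0.
Upper-right is two-thirds across and one-third down within the crop:
x = 1665.64 + 2 × 988.71/3 ≈ 2325; y = 0.00 + 1 × 2307.00/3 ≈ 769.

(2325, 769)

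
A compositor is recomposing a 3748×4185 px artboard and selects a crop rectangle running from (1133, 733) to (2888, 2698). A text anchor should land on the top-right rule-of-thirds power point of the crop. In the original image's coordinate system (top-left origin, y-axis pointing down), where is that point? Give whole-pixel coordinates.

x = 2303 px, y = 1388 px

Crop width = 2888 − 1133 = 1755 px; one third is 585.00 px.
Crop height = 2698 − 733 = 1965 px; one third is 655.00 px.
The top-right point is two-thirds across and one-third down within the crop:
x = 1133 + 2 × 585.00 ≈ 2303; y = 733 + 1 × 655.00 ≈ 1388.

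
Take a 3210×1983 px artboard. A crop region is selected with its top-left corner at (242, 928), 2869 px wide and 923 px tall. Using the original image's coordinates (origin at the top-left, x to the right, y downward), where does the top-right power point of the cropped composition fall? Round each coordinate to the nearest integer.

One third of the crop width 2869 is 956.33 px.
One third of the crop height 923 is 307.67 px.
The top-right point is two-thirds across and one-third down within the crop:
x = 242 + 2 × 956.33 ≈ 2155; y = 928 + 1 × 307.67 ≈ 1236.

x = 2155 px, y = 1236 px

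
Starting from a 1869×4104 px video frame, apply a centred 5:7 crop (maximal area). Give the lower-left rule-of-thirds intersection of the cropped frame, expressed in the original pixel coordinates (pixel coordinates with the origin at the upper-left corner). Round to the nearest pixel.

(623, 2488)

1869/4104 < 5/7, so the 5:7 crop keeps the full width 1869 and trims height to 1869 × 7/5 = 2616.60 px.
Top offset = (4104 − 2616.60)/2 = 743.70 px; left offset = 0.
Lower-left is one-third across and two-thirds down within the crop:
x = 0.00 + 1 × 1869.00/3 ≈ 623; y = 743.70 + 2 × 2616.60/3 ≈ 2488.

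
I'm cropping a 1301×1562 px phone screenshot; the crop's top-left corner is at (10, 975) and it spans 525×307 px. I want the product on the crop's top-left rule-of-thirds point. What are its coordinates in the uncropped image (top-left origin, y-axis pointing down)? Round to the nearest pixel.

One third of the crop width 525 is 175.00 px.
One third of the crop height 307 is 102.33 px.
The top-left point is one-third across and one-third down within the crop:
x = 10 + 1 × 175.00 ≈ 185; y = 975 + 1 × 102.33 ≈ 1077.

(185, 1077)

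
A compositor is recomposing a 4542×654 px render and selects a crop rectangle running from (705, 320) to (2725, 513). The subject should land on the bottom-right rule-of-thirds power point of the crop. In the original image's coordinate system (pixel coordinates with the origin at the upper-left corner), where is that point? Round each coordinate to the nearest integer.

Crop width = 2725 − 705 = 2020 px; one third is 673.33 px.
Crop height = 513 − 320 = 193 px; one third is 64.33 px.
The bottom-right point is two-thirds across and two-thirds down within the crop:
x = 705 + 2 × 673.33 ≈ 2052; y = 320 + 2 × 64.33 ≈ 449.

x = 2052 px, y = 449 px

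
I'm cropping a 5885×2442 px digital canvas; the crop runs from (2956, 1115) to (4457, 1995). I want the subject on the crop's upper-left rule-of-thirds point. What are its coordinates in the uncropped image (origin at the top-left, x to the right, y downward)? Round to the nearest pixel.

x = 3456 px, y = 1408 px

Crop width = 4457 − 2956 = 1501 px; one third is 500.33 px.
Crop height = 1995 − 1115 = 880 px; one third is 293.33 px.
The upper-left point is one-third across and one-third down within the crop:
x = 2956 + 1 × 500.33 ≈ 3456; y = 1115 + 1 × 293.33 ≈ 1408.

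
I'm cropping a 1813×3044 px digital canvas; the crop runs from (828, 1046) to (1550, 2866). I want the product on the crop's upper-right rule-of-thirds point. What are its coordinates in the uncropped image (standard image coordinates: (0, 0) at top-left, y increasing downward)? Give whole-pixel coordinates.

Crop width = 1550 − 828 = 722 px; one third is 240.67 px.
Crop height = 2866 − 1046 = 1820 px; one third is 606.67 px.
The upper-right point is two-thirds across and one-third down within the crop:
x = 828 + 2 × 240.67 ≈ 1309; y = 1046 + 1 × 606.67 ≈ 1653.

(1309, 1653)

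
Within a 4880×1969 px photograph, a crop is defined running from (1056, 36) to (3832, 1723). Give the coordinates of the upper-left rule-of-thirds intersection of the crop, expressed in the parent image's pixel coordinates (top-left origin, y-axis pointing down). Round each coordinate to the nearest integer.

Crop width = 3832 − 1056 = 2776 px; one third is 925.33 px.
Crop height = 1723 − 36 = 1687 px; one third is 562.33 px.
The upper-left point is one-third across and one-third down within the crop:
x = 1056 + 1 × 925.33 ≈ 1981; y = 36 + 1 × 562.33 ≈ 598.

x = 1981 px, y = 598 px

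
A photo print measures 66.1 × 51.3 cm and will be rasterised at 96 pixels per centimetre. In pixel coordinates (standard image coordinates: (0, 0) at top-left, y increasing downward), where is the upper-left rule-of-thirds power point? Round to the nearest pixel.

(2115, 1642)

In pixels the canvas is 66.1 × 96 = 6345.6 wide and 51.3 × 96 = 4924.8 tall.
The upper-left point is one-third across and one-third down:
x = 1 × 6345.6/3 ≈ 2115; y = 1 × 4924.8/3 ≈ 1642.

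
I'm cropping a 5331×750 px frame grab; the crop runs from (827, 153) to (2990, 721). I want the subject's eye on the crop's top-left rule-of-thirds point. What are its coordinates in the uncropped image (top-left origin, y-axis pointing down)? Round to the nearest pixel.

(1548, 342)

Crop width = 2990 − 827 = 2163 px; one third is 721.00 px.
Crop height = 721 − 153 = 568 px; one third is 189.33 px.
The top-left point is one-third across and one-third down within the crop:
x = 827 + 1 × 721.00 ≈ 1548; y = 153 + 1 × 189.33 ≈ 342.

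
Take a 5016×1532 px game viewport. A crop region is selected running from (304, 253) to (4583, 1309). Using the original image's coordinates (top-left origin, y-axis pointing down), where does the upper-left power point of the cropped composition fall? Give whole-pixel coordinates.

Crop width = 4583 − 304 = 4279 px; one third is 1426.33 px.
Crop height = 1309 − 253 = 1056 px; one third is 352.00 px.
The upper-left point is one-third across and one-third down within the crop:
x = 304 + 1 × 1426.33 ≈ 1730; y = 253 + 1 × 352.00 ≈ 605.

(1730, 605)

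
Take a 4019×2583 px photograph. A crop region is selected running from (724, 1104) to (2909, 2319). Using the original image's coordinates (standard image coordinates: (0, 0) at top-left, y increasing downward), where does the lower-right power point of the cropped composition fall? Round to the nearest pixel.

(2181, 1914)

Crop width = 2909 − 724 = 2185 px; one third is 728.33 px.
Crop height = 2319 − 1104 = 1215 px; one third is 405.00 px.
The lower-right point is two-thirds across and two-thirds down within the crop:
x = 724 + 2 × 728.33 ≈ 2181; y = 1104 + 2 × 405.00 ≈ 1914.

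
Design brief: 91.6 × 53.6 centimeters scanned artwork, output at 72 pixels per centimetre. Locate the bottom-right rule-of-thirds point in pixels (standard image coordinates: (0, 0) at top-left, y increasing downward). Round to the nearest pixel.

In pixels the canvas is 91.6 × 72 = 6595.2 wide and 53.6 × 72 = 3859.2 tall.
The bottom-right point is two-thirds across and two-thirds down:
x = 2 × 6595.2/3 ≈ 4397; y = 2 × 3859.2/3 ≈ 2573.

(4397, 2573)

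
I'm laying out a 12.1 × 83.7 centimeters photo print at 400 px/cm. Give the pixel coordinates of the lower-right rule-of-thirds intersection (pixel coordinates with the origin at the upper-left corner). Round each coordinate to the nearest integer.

In pixels the canvas is 12.1 × 400 = 4840 wide and 83.7 × 400 = 33480 tall.
The lower-right point is two-thirds across and two-thirds down:
x = 2 × 4840/3 ≈ 3227; y = 2 × 33480/3 ≈ 22320.

(3227, 22320)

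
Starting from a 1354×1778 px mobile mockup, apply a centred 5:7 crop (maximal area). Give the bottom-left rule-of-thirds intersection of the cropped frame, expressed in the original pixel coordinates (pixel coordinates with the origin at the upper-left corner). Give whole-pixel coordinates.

(465, 1185)

1354/1778 > 5/7, so the 5:7 crop keeps the full height 1778 and trims width to 1778 × 5/7 = 1270.00 px.
Left offset = (1354 − 1270.00)/2 = 42.00 px; top offset = 0.
Bottom-left is one-third across and two-thirds down within the crop:
x = 42.00 + 1 × 1270.00/3 ≈ 465; y = 0.00 + 2 × 1778.00/3 ≈ 1185.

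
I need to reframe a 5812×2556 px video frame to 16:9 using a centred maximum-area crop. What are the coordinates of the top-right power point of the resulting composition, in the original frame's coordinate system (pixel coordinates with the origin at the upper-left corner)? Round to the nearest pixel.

5812/2556 > 16/9, so the 16:9 crop keeps the full height 2556 and trims width to 2556 × 16/9 = 4544.00 px.
Left offset = (5812 − 4544.00)/2 = 634.00 px; top offset = 0.
Top-right is two-thirds across and one-third down within the crop:
x = 634.00 + 2 × 4544.00/3 ≈ 3663; y = 0.00 + 1 × 2556.00/3 ≈ 852.

x = 3663 px, y = 852 px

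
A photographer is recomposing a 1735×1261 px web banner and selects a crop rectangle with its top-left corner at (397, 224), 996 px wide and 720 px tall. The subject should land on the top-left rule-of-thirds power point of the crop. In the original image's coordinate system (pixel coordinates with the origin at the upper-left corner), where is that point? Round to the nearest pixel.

One third of the crop width 996 is 332.00 px.
One third of the crop height 720 is 240.00 px.
The top-left point is one-third across and one-third down within the crop:
x = 397 + 1 × 332.00 ≈ 729; y = 224 + 1 × 240.00 ≈ 464.

(729, 464)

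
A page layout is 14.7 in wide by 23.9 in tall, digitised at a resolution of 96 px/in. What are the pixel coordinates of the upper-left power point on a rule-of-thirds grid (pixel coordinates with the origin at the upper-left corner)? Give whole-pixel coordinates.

In pixels the canvas is 14.7 × 96 = 1411.2 wide and 23.9 × 96 = 2294.4 tall.
The upper-left point is one-third across and one-third down:
x = 1 × 1411.2/3 ≈ 470; y = 1 × 2294.4/3 ≈ 765.

x = 470 px, y = 765 px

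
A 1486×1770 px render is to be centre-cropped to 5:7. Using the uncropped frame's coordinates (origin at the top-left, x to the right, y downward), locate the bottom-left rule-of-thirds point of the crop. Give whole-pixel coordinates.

1486/1770 > 5/7, so the 5:7 crop keeps the full height 1770 and trims width to 1770 × 5/7 = 1264.29 px.
Left offset = (1486 − 1264.29)/2 = 110.86 px; top offset = 0.
Bottom-left is one-third across and two-thirds down within the crop:
x = 110.86 + 1 × 1264.29/3 ≈ 532; y = 0.00 + 2 × 1770.00/3 ≈ 1180.

x = 532 px, y = 1180 px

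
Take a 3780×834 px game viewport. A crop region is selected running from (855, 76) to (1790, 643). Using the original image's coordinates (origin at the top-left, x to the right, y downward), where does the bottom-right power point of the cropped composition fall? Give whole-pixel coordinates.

x = 1478 px, y = 454 px

Crop width = 1790 − 855 = 935 px; one third is 311.67 px.
Crop height = 643 − 76 = 567 px; one third is 189.00 px.
The bottom-right point is two-thirds across and two-thirds down within the crop:
x = 855 + 2 × 311.67 ≈ 1478; y = 76 + 2 × 189.00 ≈ 454.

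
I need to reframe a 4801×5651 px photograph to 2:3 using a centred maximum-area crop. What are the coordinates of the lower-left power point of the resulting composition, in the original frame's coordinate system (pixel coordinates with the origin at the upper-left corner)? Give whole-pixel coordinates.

(1773, 3767)

4801/5651 > 2/3, so the 2:3 crop keeps the full height 5651 and trims width to 5651 × 2/3 = 3767.33 px.
Left offset = (4801 − 3767.33)/2 = 516.83 px; top offset = 0.
Lower-left is one-third across and two-thirds down within the crop:
x = 516.83 + 1 × 3767.33/3 ≈ 1773; y = 0.00 + 2 × 5651.00/3 ≈ 3767.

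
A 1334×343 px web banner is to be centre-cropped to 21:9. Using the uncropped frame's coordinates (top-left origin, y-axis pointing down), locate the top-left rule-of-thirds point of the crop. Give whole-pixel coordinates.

1334/343 > 21/9, so the 21:9 crop keeps the full height 343 and trims width to 343 × 21/9 = 800.33 px.
Left offset = (1334 − 800.33)/2 = 266.83 px; top offset = 0.
Top-left is one-third across and one-third down within the crop:
x = 266.83 + 1 × 800.33/3 ≈ 534; y = 0.00 + 1 × 343.00/3 ≈ 114.

(534, 114)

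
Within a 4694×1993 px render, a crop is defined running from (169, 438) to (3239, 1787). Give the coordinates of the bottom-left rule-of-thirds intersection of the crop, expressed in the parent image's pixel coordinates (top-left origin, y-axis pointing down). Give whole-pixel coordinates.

x = 1192 px, y = 1337 px

Crop width = 3239 − 169 = 3070 px; one third is 1023.33 px.
Crop height = 1787 − 438 = 1349 px; one third is 449.67 px.
The bottom-left point is one-third across and two-thirds down within the crop:
x = 169 + 1 × 1023.33 ≈ 1192; y = 438 + 2 × 449.67 ≈ 1337.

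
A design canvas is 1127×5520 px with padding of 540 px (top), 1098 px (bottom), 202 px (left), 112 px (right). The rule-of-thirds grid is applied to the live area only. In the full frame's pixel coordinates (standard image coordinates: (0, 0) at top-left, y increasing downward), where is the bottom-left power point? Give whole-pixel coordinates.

(473, 3128)

Content width = 1127 − 202 − 112 = 813 px; content height = 5520 − 540 − 1098 = 3882 px.
Bottom-left is one-third across and two-thirds down within the live area.
x = 202 + 1 × 813/3 = 202 + 271.00 ≈ 473
y = 540 + 2 × 3882/3 = 540 + 2588.00 ≈ 3128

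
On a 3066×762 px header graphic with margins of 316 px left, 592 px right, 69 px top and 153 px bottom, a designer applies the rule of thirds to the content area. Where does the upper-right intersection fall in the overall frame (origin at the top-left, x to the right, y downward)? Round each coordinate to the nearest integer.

(1755, 249)

Content width = 3066 − 316 − 592 = 2158 px; content height = 762 − 69 − 153 = 540 px.
Upper-right is two-thirds across and one-third down within the content area.
x = 316 + 2 × 2158/3 = 316 + 1438.67 ≈ 1755
y = 69 + 1 × 540/3 = 69 + 180.00 ≈ 249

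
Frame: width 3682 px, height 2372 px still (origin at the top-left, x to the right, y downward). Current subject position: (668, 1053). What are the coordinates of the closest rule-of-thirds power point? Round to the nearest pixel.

Third lines: x ∈ {1227, 2455}, y ∈ {791, 1581}.
668 is closer to x = 1227; 1053 is closer to y = 791.
So the nearest intersection is the upper-left power point.

(1227, 791)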